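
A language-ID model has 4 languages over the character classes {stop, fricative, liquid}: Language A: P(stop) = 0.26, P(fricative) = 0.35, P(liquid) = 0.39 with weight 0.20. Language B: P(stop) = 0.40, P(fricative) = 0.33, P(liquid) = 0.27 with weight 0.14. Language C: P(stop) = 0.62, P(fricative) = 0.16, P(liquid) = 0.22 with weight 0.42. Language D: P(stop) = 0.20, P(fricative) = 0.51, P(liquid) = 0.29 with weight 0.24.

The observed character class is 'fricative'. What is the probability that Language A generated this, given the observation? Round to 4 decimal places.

The responsibility of component k is π_k f_k(x) divided by Σ_j π_j f_j(x).
Categorical probabilities:
  L_A = 0.35
  L_B = 0.33
  L_C = 0.16
  L_D = 0.51
Weight by the priors:
  π_A·L_A = 0.20 × 0.35 = 0.07
  π_B·L_B = 0.14 × 0.33 = 0.0462
  π_C·L_C = 0.42 × 0.16 = 0.0672
  π_D·L_D = 0.24 × 0.51 = 0.1224
Sum: 0.07 + 0.0462 + 0.0672 + 0.1224 = 0.3058
P(Language A | x) ≈ 0.2289

0.2289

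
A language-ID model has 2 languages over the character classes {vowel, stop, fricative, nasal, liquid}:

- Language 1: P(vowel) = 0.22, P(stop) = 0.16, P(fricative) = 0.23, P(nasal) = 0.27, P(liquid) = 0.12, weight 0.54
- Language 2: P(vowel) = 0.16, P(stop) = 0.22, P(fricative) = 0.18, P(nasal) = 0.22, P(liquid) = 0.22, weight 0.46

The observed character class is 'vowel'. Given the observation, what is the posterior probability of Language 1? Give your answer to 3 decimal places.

Apply Bayes' rule: the posterior for each component is proportional to its prior times its likelihood at x.
Categorical probabilities:
  f_1 = P(vowel | comp) = 0.22
  f_2 = P(vowel | comp) = 0.16
Multiply by the mixture weights:
  P(Z=1)·f_1 = 0.54 × 0.22 = 0.1188
  P(Z=2)·f_2 = 0.46 × 0.16 = 0.0736
Marginal: 0.1188 + 0.0736 = 0.1924
P(Language 1 | 'vowel') = 0.1188 / 0.1924 ≈ 0.617

0.617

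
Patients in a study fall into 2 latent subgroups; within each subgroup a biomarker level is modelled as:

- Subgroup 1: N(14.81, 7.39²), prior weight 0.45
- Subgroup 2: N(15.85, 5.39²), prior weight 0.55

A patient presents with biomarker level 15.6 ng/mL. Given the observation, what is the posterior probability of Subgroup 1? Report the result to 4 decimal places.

0.3726

P(component k | x) = π_k·f_k(x) / marginal(x), where marginal(x) = Σ_j π_j·f_j(x).
Component likelihoods at x = 15.6 ng/mL:
  f_1 = 0.0536765
  f_2 = 0.0739357
Unnormalised posteriors:
  π_1·f_1 = 0.45 × 0.0536765 = 0.0241544
  π_2·f_2 = 0.55 × 0.0739357 = 0.0406646
Normaliser: 0.0241544 + 0.0406646 = 0.0648191
P(Subgroup 1 | x) ≈ 0.3726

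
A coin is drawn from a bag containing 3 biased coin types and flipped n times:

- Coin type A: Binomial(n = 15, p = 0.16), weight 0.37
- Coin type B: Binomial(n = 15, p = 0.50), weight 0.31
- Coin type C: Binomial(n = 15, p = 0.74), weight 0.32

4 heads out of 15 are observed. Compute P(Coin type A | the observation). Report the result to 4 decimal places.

0.7895

By Bayes' theorem, P(k | x) = P(Z=k) f_k(x) / Σ_j P(Z=j) f_j(x).
Component likelihoods at x = 4 heads out of 15:
  p_A = C(15,4)·0.16^4·0.84^11 = 1365·0.00065536·0.146917 = 0.131427
  p_B = C(15,4)·0.50^4·0.50^11 = 1365·0.0625·0.000488281 = 0.0416565
  p_C = C(15,4)·0.74^4·0.26^11 = 1365·0.299866·3.67034e-07 = 0.000150233
Weight by the priors:
  P(Z=A)·p_A = 0.37 × 0.131427 = 0.048628
  P(Z=B)·p_B = 0.31 × 0.0416565 = 0.0129135
  P(Z=C)·p_C = 0.32 × 0.000150233 = 4.80747e-05
Marginal: 0.048628 + 0.0129135 + 4.80747e-05 = 0.0615896
Responsibility of Coin type A: 0.048628 / 0.0615896 ≈ 0.7895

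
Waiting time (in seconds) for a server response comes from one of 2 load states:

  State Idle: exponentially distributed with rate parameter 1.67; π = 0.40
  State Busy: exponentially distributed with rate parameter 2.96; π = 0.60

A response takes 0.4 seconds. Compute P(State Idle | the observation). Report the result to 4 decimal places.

By Bayes' theorem, P(k | x) = P(Z=k) f_k(x) / Σ_j P(Z=j) f_j(x).
Evaluate each component's likelihood at the observed value:
  p_Idle = 0.856264
  p_Busy = 0.905914
Prior × likelihood for each component:
  P(Z=Idle)·p_Idle = 0.40 × 0.856264 = 0.342506
  P(Z=Busy)·p_Busy = 0.60 × 0.905914 = 0.543548
Normaliser: 0.342506 + 0.543548 = 0.886054
Responsibility of State Idle: 0.342506 / 0.886054 ≈ 0.3866

0.3866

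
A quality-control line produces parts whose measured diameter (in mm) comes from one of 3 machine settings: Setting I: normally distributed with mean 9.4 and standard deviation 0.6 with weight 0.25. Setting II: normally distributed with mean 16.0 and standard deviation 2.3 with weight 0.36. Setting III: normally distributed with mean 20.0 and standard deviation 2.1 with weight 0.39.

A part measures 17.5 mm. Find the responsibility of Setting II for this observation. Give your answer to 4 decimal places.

P(component k | x) = π_k·f_k(x) / marginal(x), where marginal(x) = Σ_j π_j·f_j(x).
Evaluate each component's likelihood at the observed value:
  p_I = 1.76878e-40
  p_II = 0.140224
  p_III = 0.0935282
Unnormalised posteriors:
  π_I·p_I = 0.25 × 1.76878e-40 = 4.42195e-41
  π_II·p_II = 0.36 × 0.140224 = 0.0504807
  π_III·p_III = 0.39 × 0.0935282 = 0.036476
Denominator: 4.42195e-41 + 0.0504807 + 0.036476 = 0.0869567
So the posterior for Setting II is 0.0504807 / 0.0869567 ≈ 0.5805.

0.5805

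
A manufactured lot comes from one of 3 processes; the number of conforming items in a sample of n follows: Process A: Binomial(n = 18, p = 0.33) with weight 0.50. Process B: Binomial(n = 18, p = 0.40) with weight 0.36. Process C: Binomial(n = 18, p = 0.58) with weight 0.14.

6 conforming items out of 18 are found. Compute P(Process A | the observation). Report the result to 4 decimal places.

By Bayes' theorem, P(k | x) = π_k f_k(x) / Σ_j π_j f_j(x).
Evaluate each component's likelihood at the observed value:
  L_A = C(18,6)·0.33^6·0.67^12 = 18564·0.00129147·0.00818272 = 0.196179
  L_B = C(18,6)·0.40^6·0.60^12 = 18564·0.004096·0.00217678 = 0.165518
  L_C = C(18,6)·0.58^6·0.42^12 = 18564·0.0380687·3.01295e-05 = 0.0212927
Weight by the priors:
  π_A·L_A = 0.50 × 0.196179 = 0.0980896
  π_B·L_B = 0.36 × 0.165518 = 0.0595867
  π_C·L_C = 0.14 × 0.0212927 = 0.00298098
Sum: 0.0980896 + 0.0595867 + 0.00298098 = 0.160657
P(Process A | data) = 0.0980896 / 0.160657 ≈ 0.6106

0.6106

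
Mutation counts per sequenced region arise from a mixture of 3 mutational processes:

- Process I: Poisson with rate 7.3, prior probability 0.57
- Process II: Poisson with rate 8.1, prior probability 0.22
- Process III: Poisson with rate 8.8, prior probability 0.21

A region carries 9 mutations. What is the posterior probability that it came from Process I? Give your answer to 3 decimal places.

The responsibility of component k is π_k f_k(x) divided by Σ_j π_j f_j(x).
Evaluate each component's likelihood at the observed value:
  p_I = e^(−7.3)·7.3^9/9! = 0.109596
  p_II = e^(−8.1)·8.1^9/9! = 0.12555
  p_III = e^(−8.8)·8.8^9/9! = 0.131459
Unnormalised posteriors:
  π_I·p_I = 0.57 × 0.109596 = 0.0624695
  π_II·p_II = 0.22 × 0.12555 = 0.027621
  π_III·p_III = 0.21 × 0.131459 = 0.0276063
Denominator: 0.0624695 + 0.027621 + 0.0276063 = 0.117697
So the posterior for Process I is 0.0624695 / 0.117697 ≈ 0.531.

0.531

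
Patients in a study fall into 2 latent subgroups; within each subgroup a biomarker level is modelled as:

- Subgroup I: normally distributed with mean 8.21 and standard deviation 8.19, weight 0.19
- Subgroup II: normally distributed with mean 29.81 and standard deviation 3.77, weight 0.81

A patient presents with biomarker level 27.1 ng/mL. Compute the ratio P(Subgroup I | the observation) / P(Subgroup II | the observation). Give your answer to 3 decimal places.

Since P(k|x) ∝ P(Z=k) f_k(x), the posterior odds are P(Z=i) f_i(x) / (P(Z=j) f_j(x)).
Normal densities:
  f_I = (1/(8.19·√(2π)))·exp(−(27.1−8.21)²/(2·8.19²)) = 0.048711·exp(-2.65990) = 0.00340756
  f_II = (1/(3.77·√(2π)))·exp(−(27.1−29.81)²/(2·3.77²)) = 0.105820·exp(-0.25836) = 0.0817268
Posterior odds = (P(Z=I)·f_I) / (P(Z=II)·f_II) = (0.19·0.00340756) / (0.81·0.0817268) = 0.000647437 / 0.0661987 ≈ 0.010

0.010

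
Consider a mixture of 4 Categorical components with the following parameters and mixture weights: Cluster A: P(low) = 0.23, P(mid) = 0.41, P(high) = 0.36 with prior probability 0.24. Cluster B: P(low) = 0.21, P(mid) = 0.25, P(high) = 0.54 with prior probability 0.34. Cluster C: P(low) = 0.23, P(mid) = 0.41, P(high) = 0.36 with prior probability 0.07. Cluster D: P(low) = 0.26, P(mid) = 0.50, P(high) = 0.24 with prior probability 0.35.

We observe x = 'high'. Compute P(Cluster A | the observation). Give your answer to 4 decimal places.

0.2278

P(component k | x) = π_k·f_k(x) / marginal(x), where marginal(x) = Σ_j π_j·f_j(x).
Evaluate each component's likelihood at the observed value:
  f_A = 0.36
  f_B = 0.54
  f_C = 0.36
  f_D = 0.24
Unnormalised posteriors:
  π_A·f_A = 0.24 × 0.36 = 0.0864
  π_B·f_B = 0.34 × 0.54 = 0.1836
  π_C·f_C = 0.07 × 0.36 = 0.0252
  π_D·f_D = 0.35 × 0.24 = 0.084
Marginal: 0.0864 + 0.1836 + 0.0252 + 0.084 = 0.3792
Responsibility of Cluster A: 0.0864 / 0.3792 ≈ 0.2278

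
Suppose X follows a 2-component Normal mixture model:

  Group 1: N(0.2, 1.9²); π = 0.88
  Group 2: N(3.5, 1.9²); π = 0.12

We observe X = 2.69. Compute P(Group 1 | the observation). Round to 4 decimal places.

0.7729

By Bayes' theorem, P(k | x) = π_k f_k(x) / Σ_j π_j f_j(x).
Normal densities:
  p_1 = (1/(1.9·√(2π)))·exp(−(2.69−0.2)²/(2·1.9²)) = 0.209970·exp(-0.85874) = 0.0889632
  p_2 = (1/(1.9·√(2π)))·exp(−(2.69−3.5)²/(2·1.9²)) = 0.209970·exp(-0.09087) = 0.19173
Weight by the priors:
  π_1·p_1 = 0.88 × 0.0889632 = 0.0782877
  π_2·p_2 = 0.12 × 0.19173 = 0.0230076
Marginal: 0.0782877 + 0.0230076 = 0.101295
Responsibility of Group 1: 0.0782877 / 0.101295 ≈ 0.7729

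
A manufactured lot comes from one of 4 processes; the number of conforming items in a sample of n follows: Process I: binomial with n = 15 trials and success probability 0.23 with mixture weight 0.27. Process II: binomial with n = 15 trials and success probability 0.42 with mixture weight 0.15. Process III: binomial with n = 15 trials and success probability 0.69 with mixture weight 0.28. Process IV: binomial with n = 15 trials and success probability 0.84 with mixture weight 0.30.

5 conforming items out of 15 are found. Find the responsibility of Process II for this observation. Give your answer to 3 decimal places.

By Bayes' theorem, P(k | x) = π_k f_k(x) / Σ_j π_j f_j(x).
Binomial probabilities:
  L_I = C(15,5)·0.23^5·0.77^10 = 3003·0.000643634·0.0732668 = 0.141613
  L_II = C(15,5)·0.42^5·0.58^10 = 3003·0.0130691·0.00430804 = 0.169076
  L_III = C(15,5)·0.69^5·0.31^10 = 3003·0.156403·8.19628e-06 = 0.00384962
  L_IV = C(15,5)·0.84^5·0.16^10 = 3003·0.418212·1.09951e-08 = 1.38087e-05
Weight by the priors:
  π_I·L_I = 0.27 × 0.141613 = 0.0382354
  π_II·L_II = 0.15 × 0.169076 = 0.0253614
  π_III·L_III = 0.28 × 0.00384962 = 0.00107789
  π_IV·L_IV = 0.30 × 1.38087e-05 = 4.1426e-06
Denominator: 0.0382354 + 0.0253614 + 0.00107789 + 4.1426e-06 = 0.0646788
So the posterior for Process II is 0.0253614 / 0.0646788 ≈ 0.392.

0.392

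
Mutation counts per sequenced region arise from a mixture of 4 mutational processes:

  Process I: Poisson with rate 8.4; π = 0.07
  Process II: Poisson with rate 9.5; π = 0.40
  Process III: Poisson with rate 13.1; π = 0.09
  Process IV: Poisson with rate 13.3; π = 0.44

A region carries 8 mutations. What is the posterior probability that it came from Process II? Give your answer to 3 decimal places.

Posterior ∝ prior × likelihood, so P(k | x) ∝ π_k f_k(x); normalise over all components.
Component likelihoods at x = 8 mutations:
  p_I = 0.138242
  p_II = 0.12316
  p_III = 0.0439939
  p_IV = 0.0406608
Unnormalised posteriors:
  π_I·p_I = 0.07 × 0.138242 = 0.00967694
  π_II·p_II = 0.40 × 0.12316 = 0.0492641
  π_III·p_III = 0.09 × 0.0439939 = 0.00395945
  π_IV·p_IV = 0.44 × 0.0406608 = 0.0178908
Normaliser: 0.00967694 + 0.0492641 + 0.00395945 + 0.0178908 = 0.0807913
P(Process II | 8 mutations) ≈ 0.610

0.610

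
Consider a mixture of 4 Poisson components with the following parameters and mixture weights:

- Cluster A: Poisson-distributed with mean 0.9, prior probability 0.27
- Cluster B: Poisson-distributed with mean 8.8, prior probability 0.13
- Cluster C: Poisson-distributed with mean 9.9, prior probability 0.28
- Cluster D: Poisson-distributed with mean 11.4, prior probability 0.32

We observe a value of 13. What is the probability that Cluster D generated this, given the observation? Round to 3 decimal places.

0.551

The responsibility of component k is P(Z=k) f_k(x) divided by Σ_j P(Z=j) f_j(x).
Poisson probabilities:
  L_A = e^(−0.9)·0.9^13/13! = 1.65961e-11
  L_B = e^(−8.8)·8.8^13/13! = 0.0459413
  L_C = e^(−9.9)·9.9^13/13! = 0.0707069
  L_D = e^(−11.4)·11.4^13/13! = 0.0987474
Unnormalised posteriors:
  P(Z=A)·L_A = 0.27 × 1.65961e-11 = 4.48096e-12
  P(Z=B)·L_B = 0.13 × 0.0459413 = 0.00597236
  P(Z=C)·L_C = 0.28 × 0.0707069 = 0.0197979
  P(Z=D)·L_D = 0.32 × 0.0987474 = 0.0315992
Normaliser: 4.48096e-12 + 0.00597236 + 0.0197979 + 0.0315992 = 0.0573695
P(Cluster D | data) = 0.0315992 / 0.0573695 ≈ 0.551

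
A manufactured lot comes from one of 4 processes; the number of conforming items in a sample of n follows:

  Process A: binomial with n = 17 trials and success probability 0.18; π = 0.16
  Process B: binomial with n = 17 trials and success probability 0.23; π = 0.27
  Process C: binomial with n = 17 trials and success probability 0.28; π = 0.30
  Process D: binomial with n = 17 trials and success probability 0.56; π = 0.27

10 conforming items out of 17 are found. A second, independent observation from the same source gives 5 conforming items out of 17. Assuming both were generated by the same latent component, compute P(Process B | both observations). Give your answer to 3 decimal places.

0.045

P(component k | x) = π_k·f_k(x) / marginal(x), where marginal(x) = Σ_j π_j·f_j(x).
Since both observations come from the same component, the likelihood for component k is f_k(x₁)·f_k(x₂).
  f_A = [0.0001731] × [0.108064] = 1.87058e-05
  f_B = [0.00129297] × [0.173013] = 0.0002237
  f_C = [0.00577807] × [0.206695] = 0.0011943
  f_D = [0.188332] × [0.0179441] = 0.00337945
Multiply by the mixture weights:
  π_A·f_A = 0.16 × 1.87058e-05 = 2.99293e-06
  π_B·f_B = 0.27 × 0.0002237 = 6.03991e-05
  π_C·f_C = 0.30 × 0.0011943 = 0.00035829
  π_D·f_D = 0.27 × 0.00337945 = 0.000912453
Sum: 2.99293e-06 + 6.03991e-05 + 0.00035829 + 0.000912453 = 0.00133413
So the posterior for Process B is 6.03991e-05 / 0.00133413 ≈ 0.045.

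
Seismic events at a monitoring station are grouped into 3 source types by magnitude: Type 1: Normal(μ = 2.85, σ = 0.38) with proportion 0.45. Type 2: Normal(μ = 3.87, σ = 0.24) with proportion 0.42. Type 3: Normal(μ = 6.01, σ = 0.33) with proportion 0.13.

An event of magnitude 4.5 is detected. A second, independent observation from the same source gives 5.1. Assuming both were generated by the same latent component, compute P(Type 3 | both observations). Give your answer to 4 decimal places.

The responsibility of component k is P(Z=k) f_k(x) divided by Σ_j P(Z=j) f_j(x).
Since both observations come from the same component, the likelihood for component k is f_k(x₁)·f_k(x₂).
  f_1 = [(1/(0.38·√(2π)))·exp(−(4.5−2.85)²/(2·0.38²)) = 1.049848·exp(-9.42694) = 8.45393e-05] × [2.55971e-08] = 2.16396e-12
  f_2 = [(1/(0.24·√(2π)))·exp(−(4.5−3.87)²/(2·0.24²)) = 1.662260·exp(-3.44531) = 0.0530174] × [3.28996e-06] = 1.74425e-07
  f_3 = [(1/(0.33·√(2π)))·exp(−(4.5−6.01)²/(2·0.33²)) = 1.208916·exp(-10.46878) = 3.4345e-05] × [0.0269873] = 9.26879e-07
Weight by the priors:
  P(Z=1)·f_1 = 0.45 × 2.16396e-12 = 9.73783e-13
  P(Z=2)·f_2 = 0.42 × 1.74425e-07 = 7.32586e-08
  P(Z=3)·f_3 = 0.13 × 9.26879e-07 = 1.20494e-07
Evidence: 9.73783e-13 + 7.32586e-08 + 1.20494e-07 = 1.93754e-07
P(Type 3 | x) ≈ 0.6219

0.6219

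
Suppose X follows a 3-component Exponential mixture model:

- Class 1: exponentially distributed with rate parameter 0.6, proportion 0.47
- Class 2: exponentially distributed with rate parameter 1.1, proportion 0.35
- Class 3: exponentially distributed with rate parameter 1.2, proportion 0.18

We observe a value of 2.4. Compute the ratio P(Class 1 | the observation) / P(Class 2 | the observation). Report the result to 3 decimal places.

2.432

Only the two components matter; the odds are (π_i f_i(x)) / (π_j f_j(x)).
Component likelihoods at x = 2.4:
  L_1 = 0.142157
  L_2 = 0.0784974
  L_3 = 0.0673617
0.0668136 / 0.0274741 ≈ 2.432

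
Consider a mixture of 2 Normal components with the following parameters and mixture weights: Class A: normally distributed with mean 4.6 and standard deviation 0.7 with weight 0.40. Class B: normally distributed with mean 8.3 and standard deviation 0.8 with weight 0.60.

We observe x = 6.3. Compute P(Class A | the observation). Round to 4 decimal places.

0.4760

P(component k | x) = π_k·f_k(x) / marginal(x), where marginal(x) = Σ_j π_j·f_j(x).
Normal densities:
  L_A = 0.0298598
  L_B = 0.0219104
Multiply by the mixture weights:
  π_A·L_A = 0.40 × 0.0298598 = 0.0119439
  π_B·L_B = 0.60 × 0.0219104 = 0.0131462
Sum: 0.0119439 + 0.0131462 = 0.0250901
Responsibility of Class A: 0.0119439 / 0.0250901 ≈ 0.4760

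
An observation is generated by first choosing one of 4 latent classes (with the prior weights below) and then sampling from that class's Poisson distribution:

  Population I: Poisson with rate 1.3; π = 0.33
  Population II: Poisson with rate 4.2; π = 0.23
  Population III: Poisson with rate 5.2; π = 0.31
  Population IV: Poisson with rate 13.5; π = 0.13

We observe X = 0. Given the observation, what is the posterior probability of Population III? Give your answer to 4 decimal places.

Apply Bayes' rule: the posterior for each component is proportional to its prior times its likelihood at x.
Evaluate each component's likelihood at the observed value:
  p_I = e^(−1.3)·1.3^0/0! = 0.272532
  p_II = e^(−4.2)·4.2^0/0! = 0.0149956
  p_III = e^(−5.2)·5.2^0/0! = 0.00551656
  p_IV = e^(−13.5)·13.5^0/0! = 1.37096e-06
Prior × likelihood for each component:
  π_I·p_I = 0.33 × 0.272532 = 0.0899355
  π_II·p_II = 0.23 × 0.0149956 = 0.00344898
  π_III·p_III = 0.31 × 0.00551656 = 0.00171013
  π_IV·p_IV = 0.13 × 1.37096e-06 = 1.78225e-07
Denominator: 0.0899355 + 0.00344898 + 0.00171013 + 1.78225e-07 = 0.0950948
So the posterior for Population III is 0.00171013 / 0.0950948 ≈ 0.0180.

0.0180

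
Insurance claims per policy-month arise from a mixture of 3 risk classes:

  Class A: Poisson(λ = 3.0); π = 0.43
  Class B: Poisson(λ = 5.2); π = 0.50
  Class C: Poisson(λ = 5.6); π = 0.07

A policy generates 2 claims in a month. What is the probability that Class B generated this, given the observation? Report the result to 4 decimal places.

0.2708

Posterior ∝ prior × likelihood, so P(k | x) ∝ π_k f_k(x); normalise over all components.
Poisson probabilities:
  L_A = e^(−3.0)·3.0^2/2! = 0.224042
  L_B = e^(−5.2)·5.2^2/2! = 0.074584
  L_C = e^(−5.6)·5.6^2/2! = 0.0579825
Prior × likelihood for each component:
  π_A·L_A = 0.43 × 0.224042 = 0.096338
  π_B·L_B = 0.50 × 0.074584 = 0.037292
  π_C·L_C = 0.07 × 0.0579825 = 0.00405878
Evidence: 0.096338 + 0.037292 + 0.00405878 = 0.137689
P(Class B | x) ≈ 0.2708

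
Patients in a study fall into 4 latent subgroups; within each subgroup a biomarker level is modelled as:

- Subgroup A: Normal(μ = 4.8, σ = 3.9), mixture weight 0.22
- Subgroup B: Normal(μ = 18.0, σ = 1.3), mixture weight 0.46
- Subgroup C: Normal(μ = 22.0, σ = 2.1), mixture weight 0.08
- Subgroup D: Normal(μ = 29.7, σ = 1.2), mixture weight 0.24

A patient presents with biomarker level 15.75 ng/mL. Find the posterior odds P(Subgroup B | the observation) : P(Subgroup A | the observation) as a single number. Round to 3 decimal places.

Posterior odds = (π_i f_i(x)) / (π_j f_j(x)); the normalising sum cancels.
Component likelihoods at x = 15.75 ng/mL:
  f_A = (1/(3.9·√(2π)))·exp(−(15.75−4.8)²/(2·3.9²)) = 0.102293·exp(-3.94157) = 0.0019863
  f_B = (1/(1.3·√(2π)))·exp(−(15.75−18.0)²/(2·1.3²)) = 0.306879·exp(-1.49778) = 0.068626
  f_C = (1/(2.1·√(2π)))·exp(−(15.75−22.0)²/(2·2.1²)) = 0.189973·exp(-4.42885) = 0.00226602
  f_D = (1/(1.2·√(2π)))·exp(−(15.75−29.7)²/(2·1.2²)) = 0.332452·exp(-67.57031) = 1.50077e-30
Odds = (0.46/0.22) × (0.068626/0.0019863) = 2.09091 × 34.5497 ≈ 72.240

72.240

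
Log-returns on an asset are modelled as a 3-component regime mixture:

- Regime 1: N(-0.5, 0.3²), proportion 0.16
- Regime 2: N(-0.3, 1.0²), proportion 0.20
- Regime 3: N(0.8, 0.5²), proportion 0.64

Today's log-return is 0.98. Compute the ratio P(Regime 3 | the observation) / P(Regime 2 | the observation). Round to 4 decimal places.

13.6085

Only the two components matter; the odds are (P(Z=i) f_i(x)) / (P(Z=j) f_j(x)).
Evaluate each component's likelihood at the observed value:
  f_1 = 6.90093e-06
  f_2 = 0.175847
  f_3 = 0.747821
Odds = (0.64/0.20) × (0.747821/0.175847) = 3.2 × 4.25267 ≈ 13.6085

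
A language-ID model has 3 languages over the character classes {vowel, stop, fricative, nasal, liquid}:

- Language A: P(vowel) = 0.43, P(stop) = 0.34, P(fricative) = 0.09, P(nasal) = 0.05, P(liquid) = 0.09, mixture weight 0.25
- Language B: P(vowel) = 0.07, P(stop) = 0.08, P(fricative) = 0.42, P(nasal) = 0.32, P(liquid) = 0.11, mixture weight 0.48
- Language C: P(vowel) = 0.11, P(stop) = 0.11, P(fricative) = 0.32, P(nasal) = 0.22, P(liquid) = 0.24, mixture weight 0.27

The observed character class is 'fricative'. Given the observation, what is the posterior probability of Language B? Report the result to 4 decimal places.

P(component k | x) = P(Z=k)·f_k(x) / marginal(x), where marginal(x) = Σ_j P(Z=j)·f_j(x).
Component likelihoods at x = 'fricative':
  f_A = P(fricative | comp) = 0.09
  f_B = P(fricative | comp) = 0.42
  f_C = P(fricative | comp) = 0.32
Prior × likelihood for each component:
  P(Z=A)·f_A = 0.25 × 0.09 = 0.0225
  P(Z=B)·f_B = 0.48 × 0.42 = 0.2016
  P(Z=C)·f_C = 0.27 × 0.32 = 0.0864
Evidence: 0.0225 + 0.2016 + 0.0864 = 0.3105
So the posterior for Language B is 0.2016 / 0.3105 ≈ 0.6493.

0.6493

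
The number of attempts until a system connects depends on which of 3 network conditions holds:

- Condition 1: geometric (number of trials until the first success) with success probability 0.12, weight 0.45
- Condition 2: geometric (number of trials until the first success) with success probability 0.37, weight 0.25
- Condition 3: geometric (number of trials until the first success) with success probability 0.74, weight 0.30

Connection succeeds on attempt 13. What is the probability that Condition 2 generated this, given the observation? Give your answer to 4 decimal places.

The responsibility of component k is π_k f_k(x) divided by Σ_j π_j f_j(x).
Component likelihoods at x = 13:
  L_1 = 0.0258805
  L_2 = 0.0014464
  L_3 = 7.06174e-08
Multiply by the mixture weights:
  π_1·L_1 = 0.45 × 0.0258805 = 0.0116462
  π_2·L_2 = 0.25 × 0.0014464 = 0.0003616
  π_3·L_3 = 0.30 × 7.06174e-08 = 2.11852e-08
Sum: 0.0116462 + 0.0003616 + 2.11852e-08 = 0.0120079
Responsibility of Condition 2: 0.0003616 / 0.0120079 ≈ 0.0301

0.0301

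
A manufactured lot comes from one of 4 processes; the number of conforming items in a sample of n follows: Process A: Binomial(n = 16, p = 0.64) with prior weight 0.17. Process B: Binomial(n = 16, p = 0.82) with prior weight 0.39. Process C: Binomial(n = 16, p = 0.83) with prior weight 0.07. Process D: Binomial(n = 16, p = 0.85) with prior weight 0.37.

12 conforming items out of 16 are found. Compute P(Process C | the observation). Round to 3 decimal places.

0.074

The responsibility of component k is w_k f_k(x) divided by Σ_j w_j f_j(x).
Evaluate each component's likelihood at the observed value:
  L_A = 0.144358
  L_B = 0.176574
  L_C = 0.162482
  L_D = 0.131058
Unnormalised posteriors:
  w_A·L_A = 0.17 × 0.144358 = 0.0245409
  w_B·L_B = 0.39 × 0.176574 = 0.068864
  w_C·L_C = 0.07 × 0.162482 = 0.0113737
  w_D·L_D = 0.37 × 0.131058 = 0.0484915
Normaliser: 0.0245409 + 0.068864 + 0.0113737 + 0.0484915 = 0.15327
P(Process C | 12 conforming items out of 16) = 0.0113737 / 0.15327 ≈ 0.074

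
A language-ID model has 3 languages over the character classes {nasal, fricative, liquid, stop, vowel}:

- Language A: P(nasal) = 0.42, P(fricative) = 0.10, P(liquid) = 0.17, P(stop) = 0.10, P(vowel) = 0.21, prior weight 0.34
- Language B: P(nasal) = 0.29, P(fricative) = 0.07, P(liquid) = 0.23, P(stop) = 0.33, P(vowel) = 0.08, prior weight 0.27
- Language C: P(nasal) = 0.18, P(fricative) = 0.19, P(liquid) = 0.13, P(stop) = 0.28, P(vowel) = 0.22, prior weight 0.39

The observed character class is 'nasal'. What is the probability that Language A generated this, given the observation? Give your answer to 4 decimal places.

0.4902

The responsibility of component k is π_k f_k(x) divided by Σ_j π_j f_j(x).
Component likelihoods at x = 'nasal':
  f_A = 0.42
  f_B = 0.29
  f_C = 0.18
Weight by the priors:
  π_A·f_A = 0.34 × 0.42 = 0.1428
  π_B·f_B = 0.27 × 0.29 = 0.0783
  π_C·f_C = 0.39 × 0.18 = 0.0702
Marginal: 0.1428 + 0.0783 + 0.0702 = 0.2913
Responsibility of Language A: 0.1428 / 0.2913 ≈ 0.4902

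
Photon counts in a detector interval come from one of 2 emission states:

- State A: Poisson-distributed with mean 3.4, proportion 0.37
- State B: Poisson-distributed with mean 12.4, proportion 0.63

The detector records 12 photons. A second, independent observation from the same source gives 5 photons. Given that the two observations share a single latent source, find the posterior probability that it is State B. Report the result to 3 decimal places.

0.989

P(component k | x) = w_k·f_k(x) / marginal(x), where marginal(x) = Σ_j w_j·f_j(x).
Since both observations come from the same component, the likelihood for component k is f_k(x₁)·f_k(x₂).
  f_A = [e^(−3.4)·3.4^12/12! = 0.000166268] × [0.126361] = 2.10098e-05
  f_B = [e^(−12.4)·12.4^12/12! = 0.113624] × [0.0100618] = 0.00114327
Weight by the priors:
  w_A·f_A = 0.37 × 2.10098e-05 = 7.77361e-06
  w_B·f_B = 0.63 × 0.00114327 = 0.000720258
Sum: 7.77361e-06 + 0.000720258 = 0.000728031
Responsibility of State B: 0.000720258 / 0.000728031 ≈ 0.989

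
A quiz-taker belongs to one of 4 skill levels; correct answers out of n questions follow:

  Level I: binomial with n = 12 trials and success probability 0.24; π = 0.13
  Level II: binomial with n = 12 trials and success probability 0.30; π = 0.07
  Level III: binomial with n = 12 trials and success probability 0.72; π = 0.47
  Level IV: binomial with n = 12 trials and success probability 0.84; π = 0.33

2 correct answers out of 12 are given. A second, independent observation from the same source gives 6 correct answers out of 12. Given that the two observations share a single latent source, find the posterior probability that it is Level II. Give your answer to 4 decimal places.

P(component k | x) = π_k·f_k(x) / marginal(x), where marginal(x) = Σ_j π_j·f_j(x).
Since both observations come from the same component, the likelihood for component k is f_k(x₁)·f_k(x₂).
  f_I = [0.244401] × [0.0340268] = 0.00831617
  f_II = [0.16779] × [0.0792479] = 0.013297
  f_III = [0.000101342] × [0.0620319] = 6.28643e-06
  f_IV = [5.12038e-07] × [0.00544587] = 2.7885e-09
Multiply by the mixture weights:
  π_I·f_I = 0.13 × 0.00831617 = 0.0010811
  π_II·f_II = 0.07 × 0.013297 = 0.000930792
  π_III·f_III = 0.47 × 6.28643e-06 = 2.95462e-06
  π_IV·f_IV = 0.33 × 2.7885e-09 = 9.20203e-10
Evidence: 0.0010811 + 0.000930792 + 2.95462e-06 + 9.20203e-10 = 0.00201485
P(Level II | x₁, x₂) ≈ 0.4620

0.4620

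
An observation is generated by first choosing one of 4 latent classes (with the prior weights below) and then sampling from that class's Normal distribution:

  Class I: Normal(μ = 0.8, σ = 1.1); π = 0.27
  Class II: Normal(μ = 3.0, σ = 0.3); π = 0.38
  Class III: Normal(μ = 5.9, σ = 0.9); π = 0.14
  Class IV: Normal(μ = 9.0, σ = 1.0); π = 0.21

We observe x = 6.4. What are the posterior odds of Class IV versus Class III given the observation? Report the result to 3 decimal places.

0.054

Since P(k|x) ∝ w_k f_k(x), the posterior odds are w_i f_i(x) / (w_j f_j(x)).
Evaluate each component's likelihood at the observed value:
  f_I = 8.54349e-07
  f_II = 1.70778e-28
  f_III = 0.37988
  f_IV = 0.013583
0.00285242 / 0.0531832 ≈ 0.054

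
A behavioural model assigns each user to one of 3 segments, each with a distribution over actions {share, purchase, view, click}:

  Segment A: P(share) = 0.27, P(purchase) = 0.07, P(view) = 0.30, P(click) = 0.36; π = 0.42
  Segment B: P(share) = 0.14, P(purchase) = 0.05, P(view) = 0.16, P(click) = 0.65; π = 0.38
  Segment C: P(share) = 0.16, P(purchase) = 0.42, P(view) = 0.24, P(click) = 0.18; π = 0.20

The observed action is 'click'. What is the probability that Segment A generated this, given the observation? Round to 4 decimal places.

0.3482

Posterior ∝ prior × likelihood, so P(k | x) ∝ P(Z=k) f_k(x); normalise over all components.
Component likelihoods at x = 'click':
  L_A = P(click | comp) = 0.36
  L_B = P(click | comp) = 0.65
  L_C = P(click | comp) = 0.18
Multiply by the mixture weights:
  P(Z=A)·L_A = 0.42 × 0.36 = 0.1512
  P(Z=B)·L_B = 0.38 × 0.65 = 0.247
  P(Z=C)·L_C = 0.20 × 0.18 = 0.036
Denominator: 0.1512 + 0.247 + 0.036 = 0.4342
P(Segment A | data) ≈ 0.3482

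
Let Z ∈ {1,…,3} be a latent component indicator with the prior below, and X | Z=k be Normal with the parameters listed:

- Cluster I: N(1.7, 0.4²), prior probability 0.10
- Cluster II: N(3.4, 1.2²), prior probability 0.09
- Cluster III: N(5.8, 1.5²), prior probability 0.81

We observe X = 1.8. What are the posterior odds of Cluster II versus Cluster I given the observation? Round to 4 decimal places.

0.1272

Since P(k|x) ∝ π_k f_k(x), the posterior odds are π_i f_i(x) / (π_j f_j(x)).
Component likelihoods at x = 1.8:
  L_I = 0.96667
  L_II = 0.136675
  L_III = 0.00759732
0.0123008 / 0.096667 ≈ 0.1272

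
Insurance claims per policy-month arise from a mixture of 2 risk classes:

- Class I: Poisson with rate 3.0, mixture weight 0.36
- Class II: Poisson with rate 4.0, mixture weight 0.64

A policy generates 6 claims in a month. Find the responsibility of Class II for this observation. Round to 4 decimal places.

Apply Bayes' rule: the posterior for each component is proportional to its prior times its likelihood at x.
Evaluate each component's likelihood at the observed value:
  L_I = 0.0504094
  L_II = 0.104196
Unnormalised posteriors:
  P(Z=I)·L_I = 0.36 × 0.0504094 = 0.0181474
  P(Z=II)·L_II = 0.64 × 0.104196 = 0.0666852
Sum: 0.0181474 + 0.0666852 = 0.0848326
So the posterior for Class II is 0.0666852 / 0.0848326 ≈ 0.7861.

0.7861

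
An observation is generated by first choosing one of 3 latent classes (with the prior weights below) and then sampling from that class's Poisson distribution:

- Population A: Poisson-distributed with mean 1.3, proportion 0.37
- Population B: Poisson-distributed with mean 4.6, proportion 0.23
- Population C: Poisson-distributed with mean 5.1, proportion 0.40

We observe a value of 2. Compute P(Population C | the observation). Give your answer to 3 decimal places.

0.224

P(component k | x) = π_k·f_k(x) / marginal(x), where marginal(x) = Σ_j π_j·f_j(x).
Evaluate each component's likelihood at the observed value:
  L_A = 0.230289
  L_B = 0.106348
  L_C = 0.0792882
Multiply by the mixture weights:
  π_A·L_A = 0.37 × 0.230289 = 0.0852071
  π_B·L_B = 0.23 × 0.106348 = 0.0244601
  π_C·L_C = 0.40 × 0.0792882 = 0.0317153
Marginal: 0.0852071 + 0.0244601 + 0.0317153 = 0.141382
So the posterior for Population C is 0.0317153 / 0.141382 ≈ 0.224.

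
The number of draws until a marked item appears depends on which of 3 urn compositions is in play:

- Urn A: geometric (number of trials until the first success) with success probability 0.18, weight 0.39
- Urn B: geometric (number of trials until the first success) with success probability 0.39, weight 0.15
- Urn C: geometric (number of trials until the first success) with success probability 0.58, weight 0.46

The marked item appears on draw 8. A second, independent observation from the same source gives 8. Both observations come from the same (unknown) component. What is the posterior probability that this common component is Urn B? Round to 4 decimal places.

The responsibility of component k is π_k f_k(x) divided by Σ_j π_j f_j(x).
Since both observations come from the same component, the likelihood for component k is f_k(x₁)·f_k(x₂).
  f_A = [0.0448714] × [0.0448714] = 0.00201344
  f_B = [0.0122567] × [0.0122567] = 0.000150227
  f_C = [0.00133713] × [0.00133713] = 1.78791e-06
Weight by the priors:
  π_A·f_A = 0.39 × 0.00201344 = 0.000785242
  π_B·f_B = 0.15 × 0.000150227 = 2.2534e-05
  π_C·f_C = 0.46 × 1.78791e-06 = 8.22439e-07
Denominator: 0.000785242 + 2.2534e-05 + 8.22439e-07 = 0.000808598
Responsibility of Urn B: 2.2534e-05 / 0.000808598 ≈ 0.0279

0.0279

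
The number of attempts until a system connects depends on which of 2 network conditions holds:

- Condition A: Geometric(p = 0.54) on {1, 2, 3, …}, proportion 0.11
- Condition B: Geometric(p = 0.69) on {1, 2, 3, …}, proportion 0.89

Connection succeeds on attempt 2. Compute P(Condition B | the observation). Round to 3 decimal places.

P(component k | x) = π_k·f_k(x) / marginal(x), where marginal(x) = Σ_j π_j·f_j(x).
Geometric probabilities:
  f_A = 0.54·(1−0.54)^1 = 0.54·0.46 = 0.2484
  f_B = 0.69·(1−0.69)^1 = 0.69·0.31 = 0.2139
Multiply by the mixture weights:
  π_A·f_A = 0.11 × 0.2484 = 0.027324
  π_B·f_B = 0.89 × 0.2139 = 0.190371
Normaliser: 0.027324 + 0.190371 = 0.217695
P(Condition B | x) ≈ 0.874

0.874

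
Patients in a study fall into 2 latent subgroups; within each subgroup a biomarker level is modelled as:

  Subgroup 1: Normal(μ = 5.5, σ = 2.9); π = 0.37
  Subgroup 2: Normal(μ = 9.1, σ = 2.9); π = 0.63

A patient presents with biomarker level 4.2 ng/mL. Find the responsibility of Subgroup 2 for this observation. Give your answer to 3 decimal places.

0.311

P(component k | x) = π_k·f_k(x) / marginal(x), where marginal(x) = Σ_j π_j·f_j(x).
Evaluate each component's likelihood at the observed value:
  p_1 = (1/(2.9·√(2π)))·exp(−(4.2−5.5)²/(2·2.9²)) = 0.137566·exp(-0.10048) = 0.124416
  p_2 = (1/(2.9·√(2π)))·exp(−(4.2−9.1)²/(2·2.9²)) = 0.137566·exp(-1.42747) = 0.0330043
Multiply by the mixture weights:
  π_1·p_1 = 0.37 × 0.124416 = 0.0460339
  π_2·p_2 = 0.63 × 0.0330043 = 0.0207927
Denominator: 0.0460339 + 0.0207927 = 0.0668266
So the posterior for Subgroup 2 is 0.0207927 / 0.0668266 ≈ 0.311.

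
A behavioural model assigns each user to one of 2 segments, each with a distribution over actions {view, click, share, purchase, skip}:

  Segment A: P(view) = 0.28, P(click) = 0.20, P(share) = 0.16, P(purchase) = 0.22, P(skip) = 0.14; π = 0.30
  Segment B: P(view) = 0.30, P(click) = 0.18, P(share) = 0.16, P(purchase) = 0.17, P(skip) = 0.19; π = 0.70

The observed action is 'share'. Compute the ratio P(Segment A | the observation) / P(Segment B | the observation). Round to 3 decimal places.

Posterior odds = (P(Z=i) f_i(x)) / (P(Z=j) f_j(x)); the normalising sum cancels.
Component likelihoods at x = 'share':
  f_A = P(share | comp) = 0.16
  f_B = P(share | comp) = 0.16
Posterior odds = (P(Z=A)·f_A) / (P(Z=B)·f_B) = (0.30·0.16) / (0.70·0.16) = 0.048 / 0.112 ≈ 0.429

0.429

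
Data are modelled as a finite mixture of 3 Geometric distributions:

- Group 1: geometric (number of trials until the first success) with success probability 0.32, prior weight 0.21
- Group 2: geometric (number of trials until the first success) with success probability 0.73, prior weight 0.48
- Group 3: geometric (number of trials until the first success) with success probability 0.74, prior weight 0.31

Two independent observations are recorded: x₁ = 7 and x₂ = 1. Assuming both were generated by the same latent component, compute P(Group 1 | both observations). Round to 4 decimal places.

0.9335

Posterior ∝ prior × likelihood, so P(k | x) ∝ π_k f_k(x); normalise over all components.
Since both observations come from the same component, the likelihood for component k is f_k(x₁)·f_k(x₂).
  f_1 = [0.0316376] × [0.32] = 0.010124
  f_2 = [0.000282817] × [0.73] = 0.000206456
  f_3 = [0.000228598] × [0.74] = 0.000169162
Unnormalised posteriors:
  π_1·f_1 = 0.21 × 0.010124 = 0.00212605
  π_2·f_2 = 0.48 × 0.000206456 = 9.90991e-05
  π_3·f_3 = 0.31 × 0.000169162 = 5.24403e-05
Marginal: 0.00212605 + 9.90991e-05 + 5.24403e-05 = 0.00227759
P(Group 1 | data) = 0.00212605 / 0.00227759 ≈ 0.9335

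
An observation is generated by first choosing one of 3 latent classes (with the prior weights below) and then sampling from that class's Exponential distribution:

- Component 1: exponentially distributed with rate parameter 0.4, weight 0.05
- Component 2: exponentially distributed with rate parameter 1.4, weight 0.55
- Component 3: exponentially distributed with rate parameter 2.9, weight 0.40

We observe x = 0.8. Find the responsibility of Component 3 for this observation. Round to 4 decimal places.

0.3002

Apply Bayes' rule: the posterior for each component is proportional to its prior times its likelihood at x.
Evaluate each component's likelihood at the observed value:
  L_1 = 0.4·e^(−0.4·0.8) = 0.4·e^(−0.3200) = 0.29046
  L_2 = 1.4·e^(−1.4·0.8) = 1.4·e^(−1.1200) = 0.456792
  L_3 = 2.9·e^(−2.9·0.8) = 2.9·e^(−2.3200) = 0.284993
Unnormalised posteriors:
  w_1·L_1 = 0.05 × 0.29046 = 0.014523
  w_2·L_2 = 0.55 × 0.456792 = 0.251235
  w_3·L_3 = 0.40 × 0.284993 = 0.113997
Marginal: 0.014523 + 0.251235 + 0.113997 = 0.379756
Responsibility of Component 3: 0.113997 / 0.379756 ≈ 0.3002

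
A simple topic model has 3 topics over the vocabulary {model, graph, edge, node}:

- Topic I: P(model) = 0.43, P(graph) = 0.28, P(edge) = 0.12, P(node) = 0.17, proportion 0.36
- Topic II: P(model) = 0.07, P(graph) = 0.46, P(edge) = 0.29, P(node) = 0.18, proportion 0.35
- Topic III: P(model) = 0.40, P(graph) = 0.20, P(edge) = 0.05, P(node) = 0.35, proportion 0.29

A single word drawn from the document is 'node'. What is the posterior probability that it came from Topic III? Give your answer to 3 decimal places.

By Bayes' theorem, P(k | x) = P(Z=k) f_k(x) / Σ_j P(Z=j) f_j(x).
Categorical probabilities:
  L_I = 0.17
  L_II = 0.18
  L_III = 0.35
Weight by the priors:
  P(Z=I)·L_I = 0.36 × 0.17 = 0.0612
  P(Z=II)·L_II = 0.35 × 0.18 = 0.063
  P(Z=III)·L_III = 0.29 × 0.35 = 0.1015
Marginal: 0.0612 + 0.063 + 0.1015 = 0.2257
So the posterior for Topic III is 0.1015 / 0.2257 ≈ 0.450.

0.450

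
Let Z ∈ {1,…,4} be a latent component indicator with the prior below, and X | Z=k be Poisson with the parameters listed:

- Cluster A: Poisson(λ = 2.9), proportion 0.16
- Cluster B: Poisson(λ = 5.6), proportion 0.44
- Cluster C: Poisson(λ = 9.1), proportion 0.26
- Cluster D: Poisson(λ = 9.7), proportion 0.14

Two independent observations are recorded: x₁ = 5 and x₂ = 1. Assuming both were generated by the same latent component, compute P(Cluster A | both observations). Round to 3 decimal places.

0.605

P(component k | x) = w_k·f_k(x) / marginal(x), where marginal(x) = Σ_j w_j·f_j(x).
Since both observations come from the same component, the likelihood for component k is f_k(x₁)·f_k(x₂).
  p_A = [0.0940491] × [0.159567] = 0.0150072
  p_B = [0.169711] × [0.020708] = 0.00351438
  p_C = [0.0580692] × [0.00101616] = 5.90075e-05
  p_D = [0.0438552] × [0.00059445] = 2.60697e-05
Multiply by the mixture weights:
  w_A·p_A = 0.16 × 0.0150072 = 0.00240115
  w_B·p_B = 0.44 × 0.00351438 = 0.00154633
  w_C·p_C = 0.26 × 5.90075e-05 = 1.5342e-05
  w_D·p_D = 0.14 × 2.60697e-05 = 3.64976e-06
Denominator: 0.00240115 + 0.00154633 + 1.5342e-05 + 3.64976e-06 = 0.00396647
So the posterior for Cluster A is 0.00240115 / 0.00396647 ≈ 0.605.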